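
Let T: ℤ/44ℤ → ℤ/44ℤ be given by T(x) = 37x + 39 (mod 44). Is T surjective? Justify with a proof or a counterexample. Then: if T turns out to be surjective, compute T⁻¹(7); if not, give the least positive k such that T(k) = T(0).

36

Recall that surjectivity means every element of the codomain has a preimage under T.
Since gcd(37, 44) = 1, 37 is invertible modulo 44. Euclid's algorithm: 44 = 1·37 + 7, 37 = 5·7 + 2, 7 = 3·2 + 1; back-substituting gives 1 = 25·37 − 21·44, so 37⁻¹ ≡ 25 (mod 44).
Then y ↦ 25(y − 39) is a two-sided inverse to T, so every y ∈ ℤ/44ℤ has a preimage.
So T is surjective.
Since T is surjective, we compute T⁻¹(7): solve 37x + 39 ≡ 7 (mod 44), i.e. 37x ≡ 12 (mod 44).
Multiplying by 37⁻¹ = 25 gives x ≡ 25·12 = 300 = 6·44 + 36 ≡ 36 (mod 44).
Check: T(36) = 37·36 + 39 = 1371 = 31·44 + 7 ≡ 7 (mod 44).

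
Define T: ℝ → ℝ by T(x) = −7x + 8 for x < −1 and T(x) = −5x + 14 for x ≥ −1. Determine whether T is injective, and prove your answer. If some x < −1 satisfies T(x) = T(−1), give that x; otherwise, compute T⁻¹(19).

-11/7

Both pieces are strictly decreasing (slopes −7 and −5), so each is injective on its own interval.
The left piece maps (−∞, −1) onto (15, ∞); the right piece maps [−1, ∞) onto (−∞, 19].
These images overlap. In particular T(−1) = 19 (right piece), and solving −7x + 8 = 19 on the left piece gives x = −11/7 < −1.
So T(−11/7) = T(−1) with −11/7 ≠ −1, and T is not injective. This x = −11/7 is the requested value below −1.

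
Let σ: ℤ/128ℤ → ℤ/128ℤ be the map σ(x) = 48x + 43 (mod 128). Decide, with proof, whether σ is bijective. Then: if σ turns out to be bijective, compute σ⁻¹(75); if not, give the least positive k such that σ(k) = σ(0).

8

By definition, σ is injective if σ(a) = σ(b) implies a = b.
We have gcd(48, 128) = 16 > 1. Taking a = 0 and b = 8: σ(0) = 43 and σ(8) = 48·8 + 43 = 427 ≡ 43 (mod 128).
So σ(0) = σ(8) while 0 ≠ 8, thus σ is not injective, hence not bijective.
Since σ is not bijective, we find the least positive k with σ(k) = σ(0): this means 48k ≡ 0 (mod 128), i.e. 128 ∣ 48k. Since gcd(48, 128) = 16, dividing through by 16 this holds exactly when 8 ∣ 3k, and as gcd(3, 8) = 1, exactly when 8 ∣ k.
The smallest positive such k is 8.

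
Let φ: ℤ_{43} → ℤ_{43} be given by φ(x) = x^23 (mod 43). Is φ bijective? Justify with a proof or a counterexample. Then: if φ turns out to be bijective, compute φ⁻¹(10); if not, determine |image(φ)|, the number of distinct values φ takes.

Since 43 is prime, the nonzero elements of ℤ_{43} form a cyclic group of order 42.
As gcd(23, 42) = 1, raising to the 23rd power is a bijection on this group: if u^23 ≡ v^23 then (uv^{−1})^23 = 1, and the only element of order dividing gcd(23, 42) = 1 is 1, so u = v.
With φ(0) = 0 this makes φ injective on all of ℤ_{43}, hence bijective (finite equal-size domain and codomain). In particular φ is bijective.
Since φ is bijective, we find the preimage of 10. The inverse of x ↦ x^23 on (ℤ_{43})^× is x ↦ x^11, because 23·11 = 253 = 6·42 + 1 ≡ 1 (mod 42) and x^{42} = 1 for x ≠ 0 (Fermat). So φ⁻¹(10) = 10^11 mod 43.
Repeated squaring mod 43: 10^1 ≡ 10, 10^2 ≡ 10² = 100 ≡ 14, 10^4 ≡ 14² = 196 ≡ 24, 10^8 ≡ 24² = 576 ≡ 17. Since 11 = 8 + 2 + 1, 10^11 ≡ 17·14·10: 17·14 = 238 ≡ 23, then 23·10 = 230 ≡ 15. So 10^11 ≡ 15 (mod 43).
Hence φ⁻¹(10) = 15.

15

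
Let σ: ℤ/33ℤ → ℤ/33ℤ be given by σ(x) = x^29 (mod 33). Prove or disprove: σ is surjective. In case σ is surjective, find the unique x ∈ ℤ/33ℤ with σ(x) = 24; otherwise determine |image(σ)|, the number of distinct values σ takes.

Computing x^29 mod 33 for each x (by repeated squaring, reducing mod 33 at every step), the values σ(0), σ(1), …, σ(32) are: 0, 1, 17, 15, 25, 20, 24, 19, 29, 27, 10, 11, 12, 28, 26, 3, 31, 2, 30, 7, 5, 21, 22, 23, 6, 4, 14, 9, 13, 8, 18, 16, 32.
Every element of ℤ/33ℤ appears exactly once in this list, so σ is a bijection, and in particular surjective.
Since σ is surjective, we read off the preimage of 24 from the same table: σ(6) = 24, so σ⁻¹(24) = 6.

6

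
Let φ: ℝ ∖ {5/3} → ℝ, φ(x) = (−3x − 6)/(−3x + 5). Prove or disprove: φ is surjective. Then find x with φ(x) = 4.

26/9

If φ(x) = 1, cross-multiplying gives −3(−3x − 6) = −3(−3x + 5), which simplifies to 18 = −15 — false.  So 1 has no preimage and φ is not surjective.
Solving φ(x) = 4: cross-multiplying gives −3x − 6 = 4(−3x + 5), which rearranges to 9x = 26, so x = 26/9.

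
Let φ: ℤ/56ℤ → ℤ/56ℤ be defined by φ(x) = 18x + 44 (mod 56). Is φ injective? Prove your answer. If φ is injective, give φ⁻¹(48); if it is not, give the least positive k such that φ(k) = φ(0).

By definition, injectivity means: for all s, t in the domain, φ(s) = φ(t) implies s = t.
We have gcd(18, 56) = 2 > 1. Taking s = 0 and t = 28: φ(0) = 44 and φ(28) = 18·28 + 44 = 548 ≡ 44 (mod 56).
So φ(0) = φ(28) while 0 ≠ 28, therefore φ is not injective.
Since φ is not injective, we find the least positive k with φ(k) = φ(0): this means 18k ≡ 0 (mod 56), i.e. 56 ∣ 18k. Since gcd(18, 56) = 2, dividing through by 2 this holds exactly when 28 ∣ 9k, and as gcd(9, 28) = 1, exactly when 28 ∣ k.
The smallest positive such k is 28.

28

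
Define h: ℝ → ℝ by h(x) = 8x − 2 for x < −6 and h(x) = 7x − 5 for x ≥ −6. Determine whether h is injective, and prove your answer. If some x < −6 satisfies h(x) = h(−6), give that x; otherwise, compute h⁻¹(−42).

Both pieces are strictly increasing (slopes 8 and 7), so each is injective on its own interval.
The left piece maps (−∞, −6) onto (−∞, −50); the right piece maps [−6, ∞) onto [−47, ∞).
These images are disjoint, so no value is attained by both pieces. Therefore h is injective.
Because the two images are disjoint, no x < −6 has h(x) = h(−6), so we compute h⁻¹(−42): −42 lies in [−47, ∞), so solve 7x − 5 = −42: x = (−42 + 5)/7 = −37/7.

-37/7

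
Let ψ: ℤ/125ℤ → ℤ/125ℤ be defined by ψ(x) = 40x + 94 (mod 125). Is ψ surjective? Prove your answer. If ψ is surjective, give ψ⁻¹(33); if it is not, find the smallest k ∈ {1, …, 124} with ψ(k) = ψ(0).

Recall: surjectivity means every element of the codomain has a preimage under ψ.
Since gcd(40, 125) = 5, we have 40x ≡ 0 (mod 5) for all x, so ψ(x) ≡ 4 (mod 5).
But 0 ≢ 4 (mod 5), so 0 ∈ ℤ/125ℤ has no preimage. Therefore ψ is not surjective.
Since ψ is not surjective, we find the least positive k with ψ(k) = ψ(0): this means 40k ≡ 0 (mod 125), i.e. 125 ∣ 40k. Since gcd(40, 125) = 5, dividing through by 5 this holds exactly when 25 ∣ 8k, and as gcd(8, 25) = 1, exactly when 25 ∣ k.
The smallest positive such k is 25.

25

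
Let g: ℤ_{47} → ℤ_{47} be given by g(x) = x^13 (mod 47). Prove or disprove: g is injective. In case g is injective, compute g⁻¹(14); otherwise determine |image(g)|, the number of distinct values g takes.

2

Since 47 is prime, the nonzero elements of ℤ_{47} form a cyclic group of order 46.
As gcd(13, 46) = 1, raising to the 13th power is a bijection on this group: if u^13 ≡ v^13 then (uv^{−1})^13 = 1, and the only element of order dividing gcd(13, 46) = 1 is 1, so u = v.
With g(0) = 0 this makes g injective on all of ℤ_{47}, hence bijective (finite equal-size domain and codomain). In particular g is injective.
Since g is injective, we find the preimage of 14. The inverse of x ↦ x^13 on (ℤ_{47})^× is x ↦ x^39, because 13·39 = 507 = 11·46 + 1 ≡ 1 (mod 46) and x^{46} = 1 for x ≠ 0 (Fermat). So g⁻¹(14) = 14^39 mod 47.
Repeated squaring mod 47: 14^1 ≡ 14, 14^2 ≡ 14² = 196 ≡ 8, 14^4 ≡ 8² = 64 ≡ 17, 14^8 ≡ 17² = 289 ≡ 7, 14^16 ≡ 7² = 49 ≡ 2, 14^32 ≡ 2² = 4. Since 39 = 32 + 4 + 2 + 1, 14^39 ≡ 4·17·8·14: 4·17 = 68 ≡ 21, then 21·8 = 168 ≡ 27, then 27·14 = 378 ≡ 2. So 14^39 ≡ 2 (mod 47).
Hence g⁻¹(14) = 2.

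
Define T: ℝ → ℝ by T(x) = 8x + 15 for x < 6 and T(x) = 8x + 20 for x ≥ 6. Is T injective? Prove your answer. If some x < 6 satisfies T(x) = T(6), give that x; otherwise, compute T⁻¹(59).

Both pieces are strictly increasing (slopes 8 and 8), so each is injective on its own interval.
The left piece maps (−∞, 6) onto (−∞, 63); the right piece maps [6, ∞) onto [68, ∞).
These images are disjoint, so no value is attained by both pieces. Hence T is injective.
Because the two images are disjoint, no x < 6 has T(x) = T(6), so we compute T⁻¹(59): 59 lies in (−∞, 63), so solve 8x + 15 = 59: x = (59 − 15)/8 = 11/2.

11/2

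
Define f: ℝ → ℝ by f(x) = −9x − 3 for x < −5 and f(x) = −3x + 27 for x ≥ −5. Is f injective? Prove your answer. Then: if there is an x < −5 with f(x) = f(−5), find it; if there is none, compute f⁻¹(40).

-13/3

Both pieces are strictly decreasing (slopes −9 and −3), so each is injective on its own interval.
The left piece maps (−∞, −5) onto (42, ∞); the right piece maps [−5, ∞) onto (−∞, 42].
These images are disjoint, so no value is attained by both pieces. Thus f is injective.
Because the two images are disjoint, no x < −5 has f(x) = f(−5), so we compute f⁻¹(40): 40 lies in (−∞, 42], so solve −3x + 27 = 40: x = (40 − 27)/(−3) = −13/3.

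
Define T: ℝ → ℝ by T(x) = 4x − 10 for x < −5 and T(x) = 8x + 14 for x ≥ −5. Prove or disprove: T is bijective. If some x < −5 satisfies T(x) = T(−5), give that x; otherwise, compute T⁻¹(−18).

-4

Both pieces are strictly increasing (slopes 4 and 8), so each is injective on its own interval.
The left piece maps (−∞, −5) onto (−∞, −30); the right piece maps [−5, ∞) onto [−26, ∞).
The images leave a gap (−30 has no preimage), so T is not surjective, hence not bijective.
Because the two images are disjoint, no x < −5 has T(x) = T(−5), so we compute T⁻¹(−18): −18 lies in [−26, ∞), so solve 8x + 14 = −18: x = (−18 − 14)/8 = −4.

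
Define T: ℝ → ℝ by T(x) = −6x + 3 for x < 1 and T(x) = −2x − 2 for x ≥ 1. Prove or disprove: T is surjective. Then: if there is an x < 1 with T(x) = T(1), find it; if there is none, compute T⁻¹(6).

Both pieces are strictly decreasing (slopes −6 and −2), so each is injective on its own interval.
The left piece maps (−∞, 1) onto (−3, ∞); the right piece maps [1, ∞) onto (−∞, −4].
The union (−3, ∞) ∪ (−∞, −4] omits the interval between −3 and −4; in particular −3 has no preimage. So T is not surjective.
Because the two images are disjoint, no x < 1 has T(x) = T(1), so we compute T⁻¹(6): 6 lies in (−3, ∞), so solve −6x + 3 = 6: x = (6 − 3)/(−6) = −1/2.

-1/2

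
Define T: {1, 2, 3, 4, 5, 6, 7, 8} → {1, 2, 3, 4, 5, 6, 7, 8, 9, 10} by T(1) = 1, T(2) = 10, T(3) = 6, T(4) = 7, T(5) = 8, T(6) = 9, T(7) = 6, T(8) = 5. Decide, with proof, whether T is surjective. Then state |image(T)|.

7

No element maps to 2, so T is not surjective.
The image of T is {1, 5, 6, 7, 8, 9, 10}, which has 7 elements.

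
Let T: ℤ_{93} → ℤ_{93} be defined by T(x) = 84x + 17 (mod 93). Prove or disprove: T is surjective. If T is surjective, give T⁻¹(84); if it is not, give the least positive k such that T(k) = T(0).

31

By definition, T is surjective if every y in the codomain equals T(x) for some x in the domain.
Since gcd(84, 93) = 3, we have 84x ≡ 0 (mod 3) for all x, so T(x) ≡ 2 (mod 3).
But 0 ≢ 2 (mod 3), so 0 ∈ ℤ_{93} has no preimage. Therefore T is not surjective.
Since T is not surjective, we find the least positive k with T(k) = T(0): this means 84k ≡ 0 (mod 93), i.e. 93 ∣ 84k. Since gcd(84, 93) = 3, dividing through by 3 this holds exactly when 31 ∣ 28k, and as gcd(28, 31) = 1, exactly when 31 ∣ k.
The smallest positive such k is 31.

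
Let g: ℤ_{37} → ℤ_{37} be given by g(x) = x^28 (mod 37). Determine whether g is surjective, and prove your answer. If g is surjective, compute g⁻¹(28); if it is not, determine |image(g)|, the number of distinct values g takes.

g(1) = 1^28 = 1.
g(6): Repeated squaring mod 37: 6^1 ≡ 6, 6^2 ≡ 6² = 36, 6^4 ≡ 36² = 1296 ≡ 1, 6^8 ≡ 1² = 1, 6^16 ≡ 1² = 1. Since 28 = 16 + 8 + 4, 6^28 ≡ 1·1·1: 1·1 = 1, then 1·1 = 1. So 6^28 ≡ 1 (mod 37).
So g(1) = g(6) = 1 while 1 ≠ 6, so g is not injective.
A non-injective map from the 37-element set ℤ_{37} to itself takes at most 36 distinct values, so it cannot be surjective. Hence g is not surjective.
Since g is not surjective, we determine |image(g)|. Computing x^28 mod 37 for each x (by repeated squaring, reducing mod 37 at every step), the values g(0), g(1), …, g(36) are: 0, 1, 12, 34, 33, 7, 1, 7, 26, 9, 10, 26, 12, 33, 10, 16, 16, 9, 34, 34, 9, 16, 16, 10, 33, 12, 26, 10, 9, 26, 7, 1, 7, 33, 34, 12, 1.
The distinct values are {0, 1, 7, 9, 10, 12, 16, 26, 33, 34}; there are 10 of them.

10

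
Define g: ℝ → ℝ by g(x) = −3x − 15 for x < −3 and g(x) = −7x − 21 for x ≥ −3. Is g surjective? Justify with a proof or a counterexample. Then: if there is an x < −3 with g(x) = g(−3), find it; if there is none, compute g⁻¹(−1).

Both pieces are strictly decreasing (slopes −3 and −7), so each is injective on its own interval.
The left piece maps (−∞, −3) onto (−6, ∞); the right piece maps [−3, ∞) onto (−∞, 0].
The union (−6, ∞) ∪ (−∞, 0] covers ℝ, so g is surjective.
For the follow-up: the images overlap, so an x < −3 with g(x) = g(−3) exists. g(−3) = 0; solving −3x − 15 = 0 for x < −3 gives x = (0 + 15)/(−3) = −5.

-5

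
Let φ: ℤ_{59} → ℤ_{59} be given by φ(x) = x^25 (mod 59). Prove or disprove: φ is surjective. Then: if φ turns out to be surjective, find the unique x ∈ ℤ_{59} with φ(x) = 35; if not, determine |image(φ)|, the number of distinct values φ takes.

Since 59 is prime, the nonzero elements of ℤ_{59} form a cyclic group of order 58.
As gcd(25, 58) = 1, raising to the 25th power is a bijection on this group: if s^25 ≡ t^25 then (st^{−1})^25 = 1, and the only element of order dividing gcd(25, 58) = 1 is 1, so s = t.
With φ(0) = 0 this makes φ injective on all of ℤ_{59}, hence bijective (finite equal-size domain and codomain). In particular φ is surjective.
Since φ is surjective, we find the preimage of 35. The inverse of x ↦ x^25 on (ℤ_{59})^× is x ↦ x^7, because 25·7 = 175 = 3·58 + 1 ≡ 1 (mod 58) and x^{58} = 1 for x ≠ 0 (Fermat). So φ⁻¹(35) = 35^7 mod 59.
Repeated squaring mod 59: 35^1 ≡ 35, 35^2 ≡ 35² = 1225 ≡ 45, 35^4 ≡ 45² = 2025 ≡ 19. Since 7 = 4 + 2 + 1, 35^7 ≡ 19·45·35: 19·45 = 855 ≡ 29, then 29·35 = 1015 ≡ 12. So 35^7 ≡ 12 (mod 59).
Hence φ⁻¹(35) = 12.

12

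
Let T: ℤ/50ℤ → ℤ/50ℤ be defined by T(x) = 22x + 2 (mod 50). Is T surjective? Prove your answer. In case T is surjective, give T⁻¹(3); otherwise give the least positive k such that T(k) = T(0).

By definition, surjectivity means every element of the codomain has a preimage under T.
Since gcd(22, 50) = 2, we have 22x ≡ 0 (mod 2) for all x, so T(x) ≡ 0 (mod 2).
But 1 ≢ 0 (mod 2), so 1 ∈ ℤ/50ℤ has no preimage. Therefore T is not surjective.
Since T is not surjective, we find the least positive k with T(k) = T(0): this means 22k ≡ 0 (mod 50), i.e. 50 ∣ 22k. Since gcd(22, 50) = 2, dividing through by 2 this holds exactly when 25 ∣ 11k, and as gcd(11, 25) = 1, exactly when 25 ∣ k.
The smallest positive such k is 25.

25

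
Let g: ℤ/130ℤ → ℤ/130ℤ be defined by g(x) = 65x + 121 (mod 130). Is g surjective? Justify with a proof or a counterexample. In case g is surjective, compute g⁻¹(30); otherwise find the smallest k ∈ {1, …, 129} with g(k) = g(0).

Since gcd(65, 130) = 65, we have 65x ≡ 0 (mod 65) for all x, so g(x) ≡ 56 (mod 65).
But 0 ≢ 56 (mod 65), so 0 ∈ ℤ/130ℤ has no preimage. Thus g is not surjective.
Since g is not surjective, we find the least positive k with g(k) = g(0): this means 65k ≡ 0 (mod 130), i.e. 130 ∣ 65k. Since gcd(65, 130) = 65, dividing through by 65 this holds exactly when 2 ∣ k.
The smallest positive such k is 2.

2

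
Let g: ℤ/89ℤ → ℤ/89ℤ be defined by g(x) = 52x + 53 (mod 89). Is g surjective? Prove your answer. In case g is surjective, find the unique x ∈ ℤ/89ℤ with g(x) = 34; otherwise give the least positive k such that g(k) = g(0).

Since gcd(52, 89) = 1, 52 is invertible modulo 89. Euclid's algorithm: 89 = 1·52 + 37, 52 = 1·37 + 15, 37 = 2·15 + 7, 15 = 2·7 + 1; back-substituting gives 1 = 12·52 − 7·89, so 52⁻¹ ≡ 12 (mod 89).
For any y ∈ ℤ/89ℤ, x = 12(y − 53) mod 89 satisfies g(x) = 52·12(y − 53) + 53 ≡ y (since 52·12 ≡ 1 mod 89). So every y has a preimage.
So g is surjective.
Since g is surjective, we compute g⁻¹(34): solve 52x + 53 ≡ 34 (mod 89), i.e. 52x ≡ 70 (mod 89).
Multiplying by 52⁻¹ = 12 gives x ≡ 12·70 = 840 = 9·89 + 39 ≡ 39 (mod 89).
Check: g(39) = 52·39 + 53 = 2081 = 23·89 + 34 ≡ 34 (mod 89).

39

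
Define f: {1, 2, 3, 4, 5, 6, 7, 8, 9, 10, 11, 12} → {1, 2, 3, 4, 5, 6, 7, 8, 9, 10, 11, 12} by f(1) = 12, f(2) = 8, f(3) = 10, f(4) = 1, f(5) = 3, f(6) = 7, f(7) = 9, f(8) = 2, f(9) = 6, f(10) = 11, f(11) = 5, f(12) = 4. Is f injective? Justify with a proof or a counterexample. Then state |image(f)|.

12

The values f(1), …, f(12) are 12, 8, 10, 1, 3, 7, 9, 2, 6, 11, 5, 4 — all distinct.
So f(a) = f(b) only when a = b, and f is injective.
The image of f is {1, 2, 3, 4, 5, 6, 7, 8, 9, 10, 11, 12}, which has 12 elements.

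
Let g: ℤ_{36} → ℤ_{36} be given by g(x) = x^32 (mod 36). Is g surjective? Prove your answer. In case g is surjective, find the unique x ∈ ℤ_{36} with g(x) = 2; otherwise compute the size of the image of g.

8

g(0) = 0^32 = 0.
g(6): Repeated squaring mod 36: 6^1 ≡ 6, 6^2 ≡ 6² = 36 ≡ 0, 6^4 ≡ 0² = 0, 6^8 ≡ 0² = 0, 6^16 ≡ 0² = 0, 6^32 ≡ 0² = 0. So 6^32 ≡ 0 (mod 36).
So g(0) = g(6) = 0 while 0 ≠ 6, so g is not injective.
A non-injective map from the 36-element set ℤ_{36} to itself takes at most 35 distinct values, so it cannot be surjective. Therefore g is not surjective.
Since g is not surjective, we determine |image(g)|. Computing x^32 mod 36 for each x (by repeated squaring, reducing mod 36 at every step), the values g(0), g(1), …, g(35) are: 0, 1, 4, 9, 16, 25, 0, 13, 28, 9, 28, 13, 0, 25, 16, 9, 4, 1, 0, 1, 4, 9, 16, 25, 0, 13, 28, 9, 28, 13, 0, 25, 16, 9, 4, 1.
The distinct values are {0, 1, 4, 9, 13, 16, 25, 28}; there are 8 of them.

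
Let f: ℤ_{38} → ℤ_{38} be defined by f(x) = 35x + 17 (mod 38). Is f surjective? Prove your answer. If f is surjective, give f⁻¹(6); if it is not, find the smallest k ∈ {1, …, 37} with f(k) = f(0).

29

Since gcd(35, 38) = 1, 35 is invertible modulo 38. Euclid's algorithm: 38 = 1·35 + 3, 35 = 11·3 + 2, 3 = 1·2 + 1; back-substituting gives 1 = 25·35 − 23·38, so 35⁻¹ ≡ 25 (mod 38).
Then y ↦ 25(y − 17) is a two-sided inverse to f, so every y ∈ ℤ_{38} has a preimage.
Thus f is surjective.
Since f is surjective, we find f⁻¹(6): we need 35x ≡ 6 − 17 ≡ 27 (mod 38). Using 35⁻¹ = 25: x ≡ 25·27 = 675 = 17·38 + 29, so x = 29.
Check: f(29) = 35·29 + 17 = 1032 = 27·38 + 6 ≡ 6 (mod 38).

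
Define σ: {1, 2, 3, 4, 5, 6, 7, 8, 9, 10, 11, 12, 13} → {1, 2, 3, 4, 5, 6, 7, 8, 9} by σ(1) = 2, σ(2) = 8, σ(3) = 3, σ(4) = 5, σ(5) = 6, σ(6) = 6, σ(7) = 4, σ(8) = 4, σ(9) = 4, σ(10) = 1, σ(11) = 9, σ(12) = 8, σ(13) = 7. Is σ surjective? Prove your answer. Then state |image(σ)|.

9

Every element of the codomain has a preimage: 1 = σ(10), 2 = σ(1), 3 = σ(3), 4 = σ(7), 5 = σ(4), 6 = σ(5), 7 = σ(13), 8 = σ(2), 9 = σ(11).
Therefore σ is surjective.
The image of σ is {1, 2, 3, 4, 5, 6, 7, 8, 9}, which has 9 elements.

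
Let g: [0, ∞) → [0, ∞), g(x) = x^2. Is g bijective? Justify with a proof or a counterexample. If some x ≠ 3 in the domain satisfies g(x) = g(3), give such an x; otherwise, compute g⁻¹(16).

4

On [0, ∞), x ↦ x^2 is strictly increasing (injective) and for any y ∈ [0, ∞) the 2nd root y^{1/2} lies in [0, ∞) (surjective). So g is bijective.
Since x ↦ x^2 is strictly increasing on [0, ∞), it is injective there, so no x ≠ 3 in the domain has g(x) = g(3). We therefore compute g⁻¹(16) = 16^{1/2} = 4 (indeed 4^2 = 16).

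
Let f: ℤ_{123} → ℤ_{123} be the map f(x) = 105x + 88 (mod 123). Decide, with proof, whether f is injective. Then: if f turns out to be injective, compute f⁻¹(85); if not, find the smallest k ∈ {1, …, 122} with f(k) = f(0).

41

We have gcd(105, 123) = 3 > 1. Taking s = 0 and t = 41: f(0) = 88 and f(41) = 105·41 + 88 = 4393 ≡ 88 (mod 123).
So f(0) = f(41) while 0 ≠ 41, thus f is not injective.
Since f is not injective, we find the least positive k with f(k) = f(0): this means 105k ≡ 0 (mod 123), i.e. 123 ∣ 105k. Since gcd(105, 123) = 3, dividing through by 3 this holds exactly when 41 ∣ 35k, and as gcd(35, 41) = 1, exactly when 41 ∣ k.
The smallest positive such k is 41.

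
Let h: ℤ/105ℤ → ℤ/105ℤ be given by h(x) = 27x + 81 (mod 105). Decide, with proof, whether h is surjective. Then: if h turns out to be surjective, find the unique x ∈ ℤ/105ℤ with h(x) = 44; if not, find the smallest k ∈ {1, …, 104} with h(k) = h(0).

By definition, surjectivity means every element of the codomain has a preimage under h.
Since gcd(27, 105) = 3, we have 27x ≡ 0 (mod 3) for all x, so h(x) ≡ 0 (mod 3).
But 1 ≢ 0 (mod 3), so 1 ∈ ℤ/105ℤ has no preimage. Thus h is not surjective.
Since h is not surjective, we find the least positive k with h(k) = h(0): this means 27k ≡ 0 (mod 105), i.e. 105 ∣ 27k. Since gcd(27, 105) = 3, dividing through by 3 this holds exactly when 35 ∣ 9k, and as gcd(9, 35) = 1, exactly when 35 ∣ k.
The smallest positive such k is 35.

35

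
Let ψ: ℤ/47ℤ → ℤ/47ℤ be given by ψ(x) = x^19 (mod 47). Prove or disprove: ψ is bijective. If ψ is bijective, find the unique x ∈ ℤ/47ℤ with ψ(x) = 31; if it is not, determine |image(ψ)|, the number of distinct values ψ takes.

23

Since 47 is prime, the nonzero elements of ℤ/47ℤ form a cyclic group of order 46.
As gcd(19, 46) = 1, raising to the 19th power is a bijection on this group: if a^19 ≡ b^19 then (ab^{−1})^19 = 1, and the only element of order dividing gcd(19, 46) = 1 is 1, so a = b.
With ψ(0) = 0 this makes ψ injective on all of ℤ/47ℤ, hence bijective (finite equal-size domain and codomain). In particular ψ is bijective.
Since ψ is bijective, we find the preimage of 31. The inverse of x ↦ x^19 on (ℤ/47ℤ)^× is x ↦ x^17, because 19·17 = 323 = 7·46 + 1 ≡ 1 (mod 46) and x^{46} = 1 for x ≠ 0 (Fermat). So ψ⁻¹(31) = 31^17 mod 47.
Repeated squaring mod 47: 31^1 ≡ 31, 31^2 ≡ 31² = 961 ≡ 21, 31^4 ≡ 21² = 441 ≡ 18, 31^8 ≡ 18² = 324 ≡ 42, 31^16 ≡ 42² = 1764 ≡ 25. Since 17 = 16 + 1, 31^17 ≡ 25·31: 25·31 = 775 ≡ 23. So 31^17 ≡ 23 (mod 47).
Hence ψ⁻¹(31) = 23.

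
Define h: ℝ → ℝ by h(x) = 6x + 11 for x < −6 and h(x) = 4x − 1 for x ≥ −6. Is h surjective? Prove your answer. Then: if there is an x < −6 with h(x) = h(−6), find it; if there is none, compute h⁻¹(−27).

-19/3

Both pieces are strictly increasing (slopes 6 and 4), so each is injective on its own interval.
The left piece maps (−∞, −6) onto (−∞, −25); the right piece maps [−6, ∞) onto [−25, ∞).
These images together cover ℝ, so h is surjective.
Because the two images are disjoint, no x < −6 has h(x) = h(−6), so we compute h⁻¹(−27): −27 lies in (−∞, −25), so solve 6x + 11 = −27: x = (−27 − 11)/6 = −19/3.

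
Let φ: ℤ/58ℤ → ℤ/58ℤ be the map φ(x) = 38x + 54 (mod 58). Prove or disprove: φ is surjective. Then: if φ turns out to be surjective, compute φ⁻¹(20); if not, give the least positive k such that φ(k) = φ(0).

By definition, φ is surjective if every y in the codomain equals φ(x) for some x in the domain.
Since gcd(38, 58) = 2, we have 38x ≡ 0 (mod 2) for all x, so φ(x) ≡ 0 (mod 2).
But 1 ≢ 0 (mod 2), so 1 ∈ ℤ/58ℤ has no preimage. Thus φ is not surjective.
Since φ is not surjective, we find the least positive k with φ(k) = φ(0): this means 38k ≡ 0 (mod 58), i.e. 58 ∣ 38k. Since gcd(38, 58) = 2, dividing through by 2 this holds exactly when 29 ∣ 19k, and as gcd(19, 29) = 1, exactly when 29 ∣ k.
The smallest positive such k is 29.

29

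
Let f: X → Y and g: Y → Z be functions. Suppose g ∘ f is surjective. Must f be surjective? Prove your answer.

not surjective

No. Take X = {1, 2}, Y = {1, 2, 3}, Z = {1}, f(a) = 1 for every a ∈ X, and g(b) = 1 for every b ∈ Y.
Then g ∘ f is surjective onto {1}, but 3 ∈ Y has no preimage under f, so f is not surjective.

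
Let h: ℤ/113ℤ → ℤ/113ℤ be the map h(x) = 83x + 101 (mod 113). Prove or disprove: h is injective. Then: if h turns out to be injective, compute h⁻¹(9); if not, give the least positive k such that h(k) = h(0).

Suppose h(a) = h(b) in ℤ/113ℤ. Then 83a + 101 ≡ 83b + 101 (mod 113), hence 83(a − b) ≡ 0 (mod 113).
Since gcd(83, 113) = 1, 83 is invertible modulo 113, thus a − b ≡ 0 (mod 113), i.e. a = b.
So h is injective.
We now compute 83⁻¹ mod 113 explicitly. Euclid's algorithm: 113 = 1·83 + 30, 83 = 2·30 + 23, 30 = 1·23 + 7, 23 = 3·7 + 2, 7 = 3·2 + 1; back-substituting gives 1 = 64·83 − 47·113, so 83⁻¹ ≡ 64 (mod 113).
Since h is injective, we find h⁻¹(9): we need 83x ≡ 9 − 101 ≡ 21 (mod 113). Using 83⁻¹ = 64: x ≡ 64·21 = 1344 = 11·113 + 101, so x = 101.
Check: h(101) = 83·101 + 101 = 8484 = 75·113 + 9 ≡ 9 (mod 113).

101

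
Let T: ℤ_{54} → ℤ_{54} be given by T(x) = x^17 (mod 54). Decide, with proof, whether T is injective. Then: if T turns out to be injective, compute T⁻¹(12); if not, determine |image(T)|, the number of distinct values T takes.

T(0) = 0^17 = 0.
T(6): Repeated squaring mod 54: 6^1 ≡ 6, 6^2 ≡ 6² = 36, 6^4 ≡ 36² = 1296 ≡ 0, 6^8 ≡ 0² = 0, 6^16 ≡ 0² = 0. Since 17 = 16 + 1, 6^17 ≡ 0·6: 0·6 = 0. So 6^17 ≡ 0 (mod 54).
So T(0) = T(6) = 0 while 0 ≠ 6, therefore T is not injective.
Since T is not injective, we determine |image(T)|. Computing x^17 mod 54 for each x (by repeated squaring, reducing mod 54 at every step), the values T(0), T(1), …, T(53) are: 0, 1, 14, 27, 34, 11, 0, 31, 44, 27, 46, 5, 0, 25, 2, 27, 22, 35, 0, 37, 50, 27, 16, 47, 0, 13, 26, 27, 28, 41, 0, 7, 38, 27, 4, 17, 0, 19, 32, 27, 52, 29, 0, 49, 8, 27, 10, 23, 0, 43, 20, 27, 40, 53.
The distinct values are {0, 1, 2, 4, 5, 7, 8, 10, 11, 13, 14, 16, 17, 19, 20, 22, 23, 25, 26, 27, 28, 29, 31, 32, 34, 35, 37, 38, 40, 41, 43, 44, 46, 47, 49, 50, 52, 53}; there are 38 of them.

38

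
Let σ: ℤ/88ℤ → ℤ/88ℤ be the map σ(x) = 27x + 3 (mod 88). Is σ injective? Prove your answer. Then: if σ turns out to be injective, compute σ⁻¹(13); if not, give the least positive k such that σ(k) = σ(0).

46

Recall: σ is injective when σ(a) = σ(b) forces a = b.
Suppose σ(a) = σ(b) in ℤ/88ℤ. Then 27a + 3 ≡ 27b + 3 (mod 88), hence 27(a − b) ≡ 0 (mod 88).
Since gcd(27, 88) = 1, 27 is invertible modulo 88, so a − b ≡ 0 (mod 88), i.e. a = b.
Hence σ is injective.
We now compute 27⁻¹ mod 88 explicitly. Euclid's algorithm: 88 = 3·27 + 7, 27 = 3·7 + 6, 7 = 1·6 + 1; back-substituting gives 1 = 75·27 − 23·88, so 27⁻¹ ≡ 75 (mod 88).
Since σ is injective, we compute σ⁻¹(13): solve 27x + 3 ≡ 13 (mod 88), i.e. 27x ≡ 10 (mod 88).
Multiplying by 27⁻¹ = 75 gives x ≡ 75·10 = 750 = 8·88 + 46 ≡ 46 (mod 88).
Check: σ(46) = 27·46 + 3 = 1245 = 14·88 + 13 ≡ 13 (mod 88).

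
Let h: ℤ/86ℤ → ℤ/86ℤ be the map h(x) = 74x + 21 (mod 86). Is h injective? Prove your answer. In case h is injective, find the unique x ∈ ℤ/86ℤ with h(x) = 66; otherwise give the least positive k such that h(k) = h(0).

43

By definition, h is injective if h(x_1) = h(x_2) implies x_1 = x_2.
We have gcd(74, 86) = 2 > 1. Taking x_1 = 0 and x_2 = 43: h(0) = 21 and h(43) = 74·43 + 21 = 3203 ≡ 21 (mod 86).
So h(0) = h(43) while 0 ≠ 43, therefore h is not injective.
Since h is not injective, we find the least positive k with h(k) = h(0): this means 74k ≡ 0 (mod 86), i.e. 86 ∣ 74k. Since gcd(74, 86) = 2, dividing through by 2 this holds exactly when 43 ∣ 37k, and as gcd(37, 43) = 1, exactly when 43 ∣ k.
The smallest positive such k is 43.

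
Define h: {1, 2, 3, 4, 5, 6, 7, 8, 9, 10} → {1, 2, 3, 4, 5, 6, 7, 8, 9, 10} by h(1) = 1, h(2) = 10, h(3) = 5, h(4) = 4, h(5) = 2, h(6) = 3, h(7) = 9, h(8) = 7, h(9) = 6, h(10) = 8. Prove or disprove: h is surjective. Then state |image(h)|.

10

Every element of the codomain has a preimage: 1 = h(1), 2 = h(5), 3 = h(6), 4 = h(4), 5 = h(3), 6 = h(9), 7 = h(8), 8 = h(10), 9 = h(7), 10 = h(2).
Hence h is surjective.
The image of h is {1, 2, 3, 4, 5, 6, 7, 8, 9, 10}, which has 10 elements.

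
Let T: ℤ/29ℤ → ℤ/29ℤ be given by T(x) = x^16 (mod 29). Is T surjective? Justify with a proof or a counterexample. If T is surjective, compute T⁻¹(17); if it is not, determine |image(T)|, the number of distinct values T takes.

8

T(2): Repeated squaring mod 29: 2^1 ≡ 2, 2^2 ≡ 2² = 4, 2^4 ≡ 4² = 16, 2^8 ≡ 16² = 256 ≡ 24, 2^16 ≡ 24² = 576 ≡ 25. So 2^16 ≡ 25 (mod 29).
T(5): Repeated squaring mod 29: 5^1 ≡ 5, 5^2 ≡ 5² = 25, 5^4 ≡ 25² = 625 ≡ 16, 5^8 ≡ 16² = 256 ≡ 24, 5^16 ≡ 24² = 576 ≡ 25. So 5^16 ≡ 25 (mod 29).
So T(2) = T(5) = 25 while 2 ≠ 5, hence T is not injective.
A non-injective map from the 29-element set ℤ/29ℤ to itself takes at most 28 distinct values, so it cannot be surjective. So T is not surjective.
Since T is not surjective, we determine |image(T)|. Computing x^16 mod 29 for each x (by repeated squaring, reducing mod 29 at every step), the values T(0), T(1), …, T(28) are: 0, 1, 25, 20, 16, 25, 7, 20, 23, 23, 16, 24, 1, 24, 7, 7, 24, 1, 24, 16, 23, 23, 20, 7, 25, 16, 20, 25, 1.
The distinct values are {0, 1, 7, 16, 20, 23, 24, 25}; there are 8 of them.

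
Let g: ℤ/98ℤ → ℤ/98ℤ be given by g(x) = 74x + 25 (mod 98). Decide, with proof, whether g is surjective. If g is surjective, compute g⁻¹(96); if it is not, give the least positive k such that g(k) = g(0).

49

Recall: surjectivity means every element of the codomain has a preimage under g.
Since gcd(74, 98) = 2, we have 74x ≡ 0 (mod 2) for all x, so g(x) ≡ 1 (mod 2).
But 0 ≢ 1 (mod 2), so 0 ∈ ℤ/98ℤ has no preimage. So g is not surjective.
Since g is not surjective, we find the least positive k with g(k) = g(0): this means 74k ≡ 0 (mod 98), i.e. 98 ∣ 74k. Since gcd(74, 98) = 2, dividing through by 2 this holds exactly when 49 ∣ 37k, and as gcd(37, 49) = 1, exactly when 49 ∣ k.
The smallest positive such k is 49.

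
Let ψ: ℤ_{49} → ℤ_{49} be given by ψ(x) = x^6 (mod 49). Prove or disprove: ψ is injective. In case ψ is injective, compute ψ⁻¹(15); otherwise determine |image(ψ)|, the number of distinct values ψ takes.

8

ψ(3): Repeated squaring mod 49: 3^1 ≡ 3, 3^2 ≡ 3² = 9, 3^4 ≡ 9² = 81 ≡ 32. Since 6 = 4 + 2, 3^6 ≡ 32·9: 32·9 = 288 ≡ 43. So 3^6 ≡ 43 (mod 49).
ψ(5): Repeated squaring mod 49: 5^1 ≡ 5, 5^2 ≡ 5² = 25, 5^4 ≡ 25² = 625 ≡ 37. Since 6 = 4 + 2, 5^6 ≡ 37·25: 37·25 = 925 ≡ 43. So 5^6 ≡ 43 (mod 49).
So ψ(3) = ψ(5) = 43 while 3 ≠ 5, thus ψ is not injective.
Since ψ is not injective, we determine |image(ψ)|. Computing x^6 mod 49 for each x (by repeated squaring, reducing mod 49 at every step), the values ψ(0), ψ(1), …, ψ(48) are: 0, 1, 15, 43, 29, 43, 8, 0, 43, 36, 8, 15, 22, 15, 0, 36, 8, 22, 1, 1, 22, 0, 29, 29, 36, 36, 29, 29, 0, 22, 1, 1, 22, 8, 36, 0, 15, 22, 15, 8, 36, 43, 0, 8, 43, 29, 43, 15, 1.
The distinct values are {0, 1, 8, 15, 22, 29, 36, 43}; there are 8 of them.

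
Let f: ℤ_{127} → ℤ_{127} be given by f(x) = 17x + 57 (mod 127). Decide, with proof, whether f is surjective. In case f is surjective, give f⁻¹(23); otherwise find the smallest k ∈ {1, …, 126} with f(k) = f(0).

Since gcd(17, 127) = 1, 17 is invertible modulo 127. Euclid's algorithm: 127 = 7·17 + 8, 17 = 2·8 + 1; back-substituting gives 1 = 15·17 − 2·127, so 17⁻¹ ≡ 15 (mod 127).
For any y ∈ ℤ_{127}, x = 15(y − 57) mod 127 satisfies f(x) = 17·15(y − 57) + 57 ≡ y (since 17·15 ≡ 1 mod 127). So every y has a preimage.
Hence f is surjective.
Since f is surjective, we compute f⁻¹(23): solve 17x + 57 ≡ 23 (mod 127), i.e. 17x ≡ 93 (mod 127).
Multiplying by 17⁻¹ = 15 gives x ≡ 15·93 = 1395 = 10·127 + 125 ≡ 125 (mod 127).
Check: f(125) = 17·125 + 57 = 2182 = 17·127 + 23 ≡ 23 (mod 127).

125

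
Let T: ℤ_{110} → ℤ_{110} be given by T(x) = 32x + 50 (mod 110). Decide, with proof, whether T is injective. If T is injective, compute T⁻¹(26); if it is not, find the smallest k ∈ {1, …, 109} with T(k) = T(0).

We have gcd(32, 110) = 2 > 1. Taking u = 0 and v = 55: T(0) = 50 and T(55) = 32·55 + 50 = 1810 ≡ 50 (mod 110).
So T(0) = T(55) while 0 ≠ 55, hence T is not injective.
Since T is not injective, we find the least positive k with T(k) = T(0): this means 32k ≡ 0 (mod 110), i.e. 110 ∣ 32k. Since gcd(32, 110) = 2, dividing through by 2 this holds exactly when 55 ∣ 16k, and as gcd(16, 55) = 1, exactly when 55 ∣ k.
The smallest positive such k is 55.

55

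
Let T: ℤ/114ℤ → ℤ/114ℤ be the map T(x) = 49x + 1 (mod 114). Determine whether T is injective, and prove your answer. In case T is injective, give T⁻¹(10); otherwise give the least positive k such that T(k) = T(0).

Recall that T is injective when T(s) = T(t) forces s = t.
Suppose T(s) = T(t) in ℤ/114ℤ. Then 49s + 1 ≡ 49t + 1 (mod 114), so 49(s − t) ≡ 0 (mod 114).
Since gcd(49, 114) = 1, 49 is invertible modulo 114, so s − t ≡ 0 (mod 114), i.e. s = t.
Therefore T is injective.
We now compute 49⁻¹ mod 114 explicitly. Euclid's algorithm: 114 = 2·49 + 16, 49 = 3·16 + 1; back-substituting gives 1 = 7·49 − 3·114, so 49⁻¹ ≡ 7 (mod 114).
Since T is injective, we compute T⁻¹(10): solve 49x + 1 ≡ 10 (mod 114), i.e. 49x ≡ 9 (mod 114).
Multiplying by 49⁻¹ = 7 gives x ≡ 7·9 = 63 ≡ 63 (mod 114).
Check: T(63) = 49·63 + 1 = 3088 = 27·114 + 10 ≡ 10 (mod 114).

63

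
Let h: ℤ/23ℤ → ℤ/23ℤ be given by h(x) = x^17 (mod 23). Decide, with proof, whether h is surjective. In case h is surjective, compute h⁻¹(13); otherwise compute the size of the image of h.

8

Since 23 is prime, the nonzero elements of ℤ/23ℤ form a cyclic group of order 22.
As gcd(17, 22) = 1, raising to the 17th power is a bijection on this group: if x_1^17 ≡ x_2^17 then (x_1x_2^{−1})^17 = 1, and the only element of order dividing gcd(17, 22) = 1 is 1, so x_1 = x_2.
With h(0) = 0 this makes h injective on all of ℤ/23ℤ, hence bijective (finite equal-size domain and codomain). In particular h is surjective.
Since h is surjective, we find the preimage of 13. The inverse of x ↦ x^17 on (ℤ/23ℤ)^× is x ↦ x^13, because 17·13 = 221 = 10·22 + 1 ≡ 1 (mod 22) and x^{22} = 1 for x ≠ 0 (Fermat). So h⁻¹(13) = 13^13 mod 23.
Repeated squaring mod 23: 13^1 ≡ 13, 13^2 ≡ 13² = 169 ≡ 8, 13^4 ≡ 8² = 64 ≡ 18, 13^8 ≡ 18² = 324 ≡ 2. Since 13 = 8 + 4 + 1, 13^13 ≡ 2·18·13: 2·18 = 36 ≡ 13, then 13·13 = 169 ≡ 8. So 13^13 ≡ 8 (mod 23).
Hence h⁻¹(13) = 8.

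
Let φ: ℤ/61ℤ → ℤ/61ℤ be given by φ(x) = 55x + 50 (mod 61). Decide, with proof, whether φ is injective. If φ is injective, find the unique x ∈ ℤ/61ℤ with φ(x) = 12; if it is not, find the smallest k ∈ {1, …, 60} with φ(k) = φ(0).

Recall: φ is injective when φ(a) = φ(b) forces a = b.
If φ(a) = φ(b), then 55a ≡ 55b (mod 61). Because gcd(55, 61) = 1, we may cancel 55 to get a ≡ b (mod 61).
Therefore φ is injective.
We now compute 55⁻¹ mod 61 explicitly. Euclid's algorithm: 61 = 1·55 + 6, 55 = 9·6 + 1; back-substituting gives 1 = 10·55 − 9·61, so 55⁻¹ ≡ 10 (mod 61).
Since φ is injective, we find φ⁻¹(12): we need 55x ≡ 12 − 50 ≡ 23 (mod 61). Using 55⁻¹ = 10: x ≡ 10·23 = 230 = 3·61 + 47, so x = 47.
Check: φ(47) = 55·47 + 50 = 2635 = 43·61 + 12 ≡ 12 (mod 61).

47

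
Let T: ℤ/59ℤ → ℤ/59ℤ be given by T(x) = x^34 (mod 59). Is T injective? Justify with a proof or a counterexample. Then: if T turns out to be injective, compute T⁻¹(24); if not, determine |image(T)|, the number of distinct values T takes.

30

T(29): Repeated squaring mod 59: 29^1 ≡ 29, 29^2 ≡ 29² = 841 ≡ 15, 29^4 ≡ 15² = 225 ≡ 48, 29^8 ≡ 48² = 2304 ≡ 3, 29^16 ≡ 3² = 9, 29^32 ≡ 9² = 81 ≡ 22. Since 34 = 32 + 2, 29^34 ≡ 22·15: 22·15 = 330 ≡ 35. So 29^34 ≡ 35 (mod 59).
T(30): Repeated squaring mod 59: 30^1 ≡ 30, 30^2 ≡ 30² = 900 ≡ 15, 30^4 ≡ 15² = 225 ≡ 48, 30^8 ≡ 48² = 2304 ≡ 3, 30^16 ≡ 3² = 9, 30^32 ≡ 9² = 81 ≡ 22. Since 34 = 32 + 2, 30^34 ≡ 22·15: 22·15 = 330 ≡ 35. So 30^34 ≡ 35 (mod 59).
So T(29) = T(30) = 35 while 29 ≠ 30, hence T is not injective.
Since T is not injective, we determine |image(T)|. Computing x^34 mod 59 for each x (by repeated squaring, reducing mod 59 at every step), the values T(0), T(1), …, T(58) are: 0, 1, 27, 7, 21, 57, 12, 51, 36, 49, 5, 19, 29, 53, 20, 45, 28, 22, 25, 46, 17, 3, 41, 26, 16, 4, 15, 48, 9, 35, 35, 9, 48, 15, 4, 16, 26, 41, 3, 17, 46, 25, 22, 28, 45, 20, 53, 29, 19, 5, 49, 36, 51, 12, 57, 21, 7, 27, 1.
The distinct values are {0, 1, 3, 4, 5, 7, 9, 12, 15, 16, 17, 19, 20, 21, 22, 25, 26, 27, 28, 29, 35, 36, 41, 45, 46, 48, 49, 51, 53, 57}; there are 30 of them.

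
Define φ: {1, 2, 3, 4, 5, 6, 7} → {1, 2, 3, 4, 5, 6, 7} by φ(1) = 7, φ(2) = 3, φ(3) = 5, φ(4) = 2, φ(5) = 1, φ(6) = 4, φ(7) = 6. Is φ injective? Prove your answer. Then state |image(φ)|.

7

The values φ(1), …, φ(7) are 7, 3, 5, 2, 1, 4, 6 — all distinct.
So φ(x_1) = φ(x_2) only when x_1 = x_2, and φ is injective.
The image of φ is {1, 2, 3, 4, 5, 6, 7}, which has 7 elements.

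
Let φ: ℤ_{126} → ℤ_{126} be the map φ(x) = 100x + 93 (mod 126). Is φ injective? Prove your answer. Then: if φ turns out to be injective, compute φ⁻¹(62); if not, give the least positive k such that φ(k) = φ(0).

We have gcd(100, 126) = 2 > 1. Taking a = 0 and b = 63: φ(0) = 93 and φ(63) = 100·63 + 93 = 6393 ≡ 93 (mod 126).
So φ(0) = φ(63) while 0 ≠ 63, thus φ is not injective.
Since φ is not injective, we find the least positive k with φ(k) = φ(0): this means 100k ≡ 0 (mod 126), i.e. 126 ∣ 100k. Since gcd(100, 126) = 2, dividing through by 2 this holds exactly when 63 ∣ 50k, and as gcd(50, 63) = 1, exactly when 63 ∣ k.
The smallest positive such k is 63.

63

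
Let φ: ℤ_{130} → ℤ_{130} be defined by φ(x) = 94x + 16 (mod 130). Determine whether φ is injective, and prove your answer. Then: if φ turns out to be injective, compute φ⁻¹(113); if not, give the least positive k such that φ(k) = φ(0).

We have gcd(94, 130) = 2 > 1. Taking s = 0 and t = 65: φ(0) = 16 and φ(65) = 94·65 + 16 = 6126 ≡ 16 (mod 130).
So φ(0) = φ(65) while 0 ≠ 65, so φ is not injective.
Since φ is not injective, we find the least positive k with φ(k) = φ(0): this means 94k ≡ 0 (mod 130), i.e. 130 ∣ 94k. Since gcd(94, 130) = 2, dividing through by 2 this holds exactly when 65 ∣ 47k, and as gcd(47, 65) = 1, exactly when 65 ∣ k.
The smallest positive such k is 65.

65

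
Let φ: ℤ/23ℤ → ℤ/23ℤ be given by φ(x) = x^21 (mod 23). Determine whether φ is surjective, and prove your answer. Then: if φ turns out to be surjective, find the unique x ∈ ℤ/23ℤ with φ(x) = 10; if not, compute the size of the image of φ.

7

Since 23 is prime, the nonzero elements of ℤ/23ℤ form a cyclic group of order 22.
As gcd(21, 22) = 1, raising to the 21st power is a bijection on this group: if a^21 ≡ b^21 then (ab^{−1})^21 = 1, and the only element of order dividing gcd(21, 22) = 1 is 1, so a = b.
With φ(0) = 0 this makes φ injective on all of ℤ/23ℤ, hence bijective (finite equal-size domain and codomain). In particular φ is surjective.
Since φ is surjective, we find the preimage of 10. The inverse of x ↦ x^21 on (ℤ/23ℤ)^× is x ↦ x^21, because 21·21 = 441 = 20·22 + 1 ≡ 1 (mod 22) and x^{22} = 1 for x ≠ 0 (Fermat). So φ⁻¹(10) = 10^21 mod 23.
Repeated squaring mod 23: 10^1 ≡ 10, 10^2 ≡ 10² = 100 ≡ 8, 10^4 ≡ 8² = 64 ≡ 18, 10^8 ≡ 18² = 324 ≡ 2, 10^16 ≡ 2² = 4. Since 21 = 16 + 4 + 1, 10^21 ≡ 4·18·10: 4·18 = 72 ≡ 3, then 3·10 = 30 ≡ 7. So 10^21 ≡ 7 (mod 23).
Hence φ⁻¹(10) = 7.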